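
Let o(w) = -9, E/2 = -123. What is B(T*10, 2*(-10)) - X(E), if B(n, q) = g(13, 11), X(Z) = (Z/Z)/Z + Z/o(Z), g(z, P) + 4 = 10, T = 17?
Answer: -1749/82 ≈ -21.329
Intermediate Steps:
E = -246 (E = 2*(-123) = -246)
g(z, P) = 6 (g(z, P) = -4 + 10 = 6)
X(Z) = 1/Z - Z/9 (X(Z) = (Z/Z)/Z + Z/(-9) = 1/Z + Z*(-⅑) = 1/Z - Z/9)
B(n, q) = 6
B(T*10, 2*(-10)) - X(E) = 6 - (1/(-246) - ⅑*(-246)) = 6 - (-1/246 + 82/3) = 6 - 1*2241/82 = 6 - 2241/82 = -1749/82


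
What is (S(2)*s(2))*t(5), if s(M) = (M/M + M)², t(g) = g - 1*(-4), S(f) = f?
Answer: 162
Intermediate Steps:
t(g) = 4 + g (t(g) = g + 4 = 4 + g)
s(M) = (1 + M)²
(S(2)*s(2))*t(5) = (2*(1 + 2)²)*(4 + 5) = (2*3²)*9 = (2*9)*9 = 18*9 = 162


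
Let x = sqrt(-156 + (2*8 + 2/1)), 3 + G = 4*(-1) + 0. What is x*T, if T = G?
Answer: -7*I*sqrt(138) ≈ -82.231*I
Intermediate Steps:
G = -7 (G = -3 + (4*(-1) + 0) = -3 + (-4 + 0) = -3 - 4 = -7)
T = -7
x = I*sqrt(138) (x = sqrt(-156 + (16 + 2*1)) = sqrt(-156 + (16 + 2)) = sqrt(-156 + 18) = sqrt(-138) = I*sqrt(138) ≈ 11.747*I)
x*T = (I*sqrt(138))*(-7) = -7*I*sqrt(138)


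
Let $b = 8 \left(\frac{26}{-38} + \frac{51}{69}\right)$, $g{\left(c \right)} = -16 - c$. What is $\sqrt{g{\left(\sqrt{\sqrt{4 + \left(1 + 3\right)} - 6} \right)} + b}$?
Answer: $\frac{\sqrt{-2971600 - 190969 \sqrt{2} \sqrt{-3 + \sqrt{2}}}}{437} \approx 0.22536 - 3.9511 i$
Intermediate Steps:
$b = \frac{192}{437}$ ($b = 8 \left(26 \left(- \frac{1}{38}\right) + 51 \cdot \frac{1}{69}\right) = 8 \left(- \frac{13}{19} + \frac{17}{23}\right) = 8 \cdot \frac{24}{437} = \frac{192}{437} \approx 0.43936$)
$\sqrt{g{\left(\sqrt{\sqrt{4 + \left(1 + 3\right)} - 6} \right)} + b} = \sqrt{\left(-16 - \sqrt{\sqrt{4 + \left(1 + 3\right)} - 6}\right) + \frac{192}{437}} = \sqrt{\left(-16 - \sqrt{\sqrt{4 + 4} - 6}\right) + \frac{192}{437}} = \sqrt{\left(-16 - \sqrt{\sqrt{8} - 6}\right) + \frac{192}{437}} = \sqrt{\left(-16 - \sqrt{2 \sqrt{2} - 6}\right) + \frac{192}{437}} = \sqrt{\left(-16 - \sqrt{-6 + 2 \sqrt{2}}\right) + \frac{192}{437}} = \sqrt{- \frac{6800}{437} - \sqrt{-6 + 2 \sqrt{2}}}$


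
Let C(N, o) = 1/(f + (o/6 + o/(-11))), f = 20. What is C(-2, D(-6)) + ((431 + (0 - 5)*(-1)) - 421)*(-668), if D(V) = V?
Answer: -2154289/215 ≈ -10020.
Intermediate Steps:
C(N, o) = 1/(20 + 5*o/66) (C(N, o) = 1/(20 + (o/6 + o/(-11))) = 1/(20 + (o*(1/6) + o*(-1/11))) = 1/(20 + (o/6 - o/11)) = 1/(20 + 5*o/66))
C(-2, D(-6)) + ((431 + (0 - 5)*(-1)) - 421)*(-668) = 66/(5*(264 - 6)) + ((431 + (0 - 5)*(-1)) - 421)*(-668) = (66/5)/258 + ((431 - 5*(-1)) - 421)*(-668) = (66/5)*(1/258) + ((431 + 5) - 421)*(-668) = 11/215 + (436 - 421)*(-668) = 11/215 + 15*(-668) = 11/215 - 10020 = -2154289/215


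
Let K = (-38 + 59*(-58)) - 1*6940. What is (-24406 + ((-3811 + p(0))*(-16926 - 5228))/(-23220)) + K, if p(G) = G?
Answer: -446312107/11610 ≈ -38442.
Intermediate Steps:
K = -10400 (K = (-38 - 3422) - 6940 = -3460 - 6940 = -10400)
(-24406 + ((-3811 + p(0))*(-16926 - 5228))/(-23220)) + K = (-24406 + ((-3811 + 0)*(-16926 - 5228))/(-23220)) - 10400 = (-24406 - 3811*(-22154)*(-1/23220)) - 10400 = (-24406 + 84428894*(-1/23220)) - 10400 = (-24406 - 42214447/11610) - 10400 = -325568107/11610 - 10400 = -446312107/11610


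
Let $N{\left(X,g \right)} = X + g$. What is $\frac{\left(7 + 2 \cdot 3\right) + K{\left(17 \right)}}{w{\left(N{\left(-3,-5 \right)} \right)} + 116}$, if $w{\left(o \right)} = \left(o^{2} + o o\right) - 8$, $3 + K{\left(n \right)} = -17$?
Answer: $- \frac{7}{236} \approx -0.029661$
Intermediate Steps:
$K{\left(n \right)} = -20$ ($K{\left(n \right)} = -3 - 17 = -20$)
$w{\left(o \right)} = -8 + 2 o^{2}$ ($w{\left(o \right)} = \left(o^{2} + o^{2}\right) - 8 = 2 o^{2} - 8 = -8 + 2 o^{2}$)
$\frac{\left(7 + 2 \cdot 3\right) + K{\left(17 \right)}}{w{\left(N{\left(-3,-5 \right)} \right)} + 116} = \frac{\left(7 + 2 \cdot 3\right) - 20}{\left(-8 + 2 \left(-3 - 5\right)^{2}\right) + 116} = \frac{\left(7 + 6\right) - 20}{\left(-8 + 2 \left(-8\right)^{2}\right) + 116} = \frac{13 - 20}{\left(-8 + 2 \cdot 64\right) + 116} = - \frac{7}{\left(-8 + 128\right) + 116} = - \frac{7}{120 + 116} = - \frac{7}{236}$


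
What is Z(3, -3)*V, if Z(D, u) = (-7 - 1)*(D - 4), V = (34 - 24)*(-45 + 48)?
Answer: 240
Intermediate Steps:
V = 30 (V = 10*3 = 30)
Z(D, u) = 32 - 8*D (Z(D, u) = -8*(-4 + D) = 32 - 8*D)
Z(3, -3)*V = (32 - 8*3)*30 = (32 - 24)*30 = 8*30 = 240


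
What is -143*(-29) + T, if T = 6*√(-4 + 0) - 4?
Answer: 4143 + 12*I ≈ 4143.0 + 12.0*I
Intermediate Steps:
T = -4 + 12*I (T = 6*√(-4) - 4 = 6*(2*I) - 4 = 12*I - 4 = -4 + 12*I ≈ -4.0 + 12.0*I)
-143*(-29) + T = -143*(-29) + (-4 + 12*I) = 4147 + (-4 + 12*I) = 4143 + 12*I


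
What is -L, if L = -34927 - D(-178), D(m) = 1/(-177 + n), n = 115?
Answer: 2165473/62 ≈ 34927.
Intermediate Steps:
D(m) = -1/62 (D(m) = 1/(-177 + 115) = 1/(-62) = -1/62)
L = -2165473/62 (L = -34927 - 1*(-1/62) = -34927 + 1/62 = -2165473/62 ≈ -34927.)
-L = -1*(-2165473/62) = 2165473/62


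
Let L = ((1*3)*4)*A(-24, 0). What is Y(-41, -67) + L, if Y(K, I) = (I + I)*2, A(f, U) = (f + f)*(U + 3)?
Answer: -1996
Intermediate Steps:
A(f, U) = 2*f*(3 + U) (A(f, U) = (2*f)*(3 + U) = 2*f*(3 + U))
Y(K, I) = 4*I (Y(K, I) = (2*I)*2 = 4*I)
L = -1728 (L = ((1*3)*4)*(2*(-24)*(3 + 0)) = (3*4)*(2*(-24)*3) = 12*(-144) = -1728)
Y(-41, -67) + L = 4*(-67) - 1728 = -268 - 1728 = -1996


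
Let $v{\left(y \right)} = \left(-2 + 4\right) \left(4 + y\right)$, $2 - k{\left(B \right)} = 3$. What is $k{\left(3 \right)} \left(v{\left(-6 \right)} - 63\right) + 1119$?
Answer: $1186$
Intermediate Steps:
$k{\left(B \right)} = -1$ ($k{\left(B \right)} = 2 - 3 = -1$)
$v{\left(y \right)} = 8 + 2 y$ ($v{\left(y \right)} = 2 \left(4 + y\right) = 8 + 2 y$)
$k{\left(3 \right)} \left(v{\left(-6 \right)} - 63\right) + 1119 = - (\left(8 + 2 \left(-6\right)\right) - 63) + 1119 = - (\left(8 - 12\right) - 63) + 1119 = - (-4 - 63) + 1119 = \left(-1\right) \left(-67\right) + 1119 = 67 + 1119 = 1186$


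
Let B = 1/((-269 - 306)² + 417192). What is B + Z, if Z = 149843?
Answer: 112055142732/747817 ≈ 1.4984e+5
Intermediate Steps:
B = 1/747817 (B = 1/((-575)² + 417192) = 1/(330625 + 417192) = 1/747817 ≈ 1.3372e-6)
B + Z = 1/747817 + 149843 = 112055142732/747817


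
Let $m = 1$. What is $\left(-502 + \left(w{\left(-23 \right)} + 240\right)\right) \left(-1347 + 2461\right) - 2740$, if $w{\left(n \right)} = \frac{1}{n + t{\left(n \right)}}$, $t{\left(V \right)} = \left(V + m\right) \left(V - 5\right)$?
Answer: $- \frac{174701430}{593} \approx -2.9461 \cdot 10^{5}$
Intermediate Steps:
$t{\left(V \right)} = \left(1 + V\right) \left(-5 + V\right)$ ($t{\left(V \right)} = \left(V + 1\right) \left(V - 5\right) = \left(1 + V\right) \left(-5 + V\right)$)
$w{\left(n \right)} = \frac{1}{-5 + n^{2} - 3 n}$ ($w{\left(n \right)} = \frac{1}{n - \left(5 - n^{2} + 4 n\right)} = \frac{1}{-5 + n^{2} - 3 n}$)
$\left(-502 + \left(w{\left(-23 \right)} + 240\right)\right) \left(-1347 + 2461\right) - 2740 = \left(-502 + \left(\frac{1}{-5 + \left(-23\right)^{2} - -69} + 240\right)\right) \left(-1347 + 2461\right) - 2740 = \left(-502 + \left(\frac{1}{-5 + 529 + 69} + 240\right)\right) 1114 - 2740 = \left(-502 + \left(\frac{1}{593} + 240\right)\right) 1114 - 2740 = \left(-502 + \frac{142321}{593}\right) 1114 - 2740 = \left(- \frac{155365}{593}\right) 1114 - 2740 = - \frac{173076610}{593} - 2740 = - \frac{174701430}{593}$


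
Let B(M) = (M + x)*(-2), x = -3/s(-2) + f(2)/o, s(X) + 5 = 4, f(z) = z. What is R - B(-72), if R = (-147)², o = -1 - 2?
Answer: 64409/3 ≈ 21470.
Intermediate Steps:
s(X) = -1 (s(X) = -5 + 4 = -1)
o = -3
x = 7/3 (x = -3/(-1) + 2/(-3) = -3*(-1) + 2*(-⅓) = 3 - ⅔ = 7/3 ≈ 2.3333)
R = 21609
B(M) = -14/3 - 2*M (B(M) = (M + 7/3)*(-2) = (7/3 + M)*(-2) = -14/3 - 2*M)
R - B(-72) = 21609 - (-14/3 - 2*(-72)) = 21609 - (-14/3 + 144) = 21609 - 1*418/3 = 21609 - 418/3 = 64409/3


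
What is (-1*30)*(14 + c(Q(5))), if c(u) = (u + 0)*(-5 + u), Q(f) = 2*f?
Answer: -1920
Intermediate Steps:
c(u) = u*(-5 + u)
(-1*30)*(14 + c(Q(5))) = (-1*30)*(14 + (2*5)*(-5 + 2*5)) = -30*(14 + 10*(-5 + 10)) = -30*(14 + 10*5) = -30*(14 + 50) = -30*64 = -1920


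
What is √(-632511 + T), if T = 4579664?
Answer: √3947153 ≈ 1986.7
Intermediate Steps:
√(-632511 + T) = √(-632511 + 4579664) = √3947153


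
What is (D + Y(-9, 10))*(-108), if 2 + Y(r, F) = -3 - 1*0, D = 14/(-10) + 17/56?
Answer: 46089/70 ≈ 658.41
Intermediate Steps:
D = -307/280 (D = 14*(-1/10) + 17*(1/56) = -7/5 + 17/56 = -307/280 ≈ -1.0964)
Y(r, F) = -5 (Y(r, F) = -2 + (-3 - 1*0) = -2 + (-3 + 0) = -2 - 3 = -5)
(D + Y(-9, 10))*(-108) = (-307/280 - 5)*(-108) = -1707/280*(-108) = 46089/70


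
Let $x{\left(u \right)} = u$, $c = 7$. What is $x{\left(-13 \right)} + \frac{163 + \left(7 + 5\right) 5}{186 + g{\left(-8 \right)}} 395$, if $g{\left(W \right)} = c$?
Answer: $\frac{85576}{193} \approx 443.4$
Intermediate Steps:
$g{\left(W \right)} = 7$
$x{\left(-13 \right)} + \frac{163 + \left(7 + 5\right) 5}{186 + g{\left(-8 \right)}} 395 = -13 + \frac{163 + \left(7 + 5\right) 5}{186 + 7} \cdot 395 = -13 + \frac{163 + 12 \cdot 5}{193} \cdot 395 = -13 + \left(163 + 60\right) \frac{1}{193} \cdot 395 = -13 + 223 \cdot \frac{1}{193} \cdot 395 = -13 + \frac{223}{193} \cdot 395 = -13 + \frac{88085}{193} = \frac{85576}{193}$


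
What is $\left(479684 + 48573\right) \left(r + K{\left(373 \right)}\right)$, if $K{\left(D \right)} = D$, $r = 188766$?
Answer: $99914000723$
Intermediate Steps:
$\left(479684 + 48573\right) \left(r + K{\left(373 \right)}\right) = \left(479684 + 48573\right) \left(188766 + 373\right) = 528257 \cdot 189139 = 99914000723$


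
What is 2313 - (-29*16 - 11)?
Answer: 2788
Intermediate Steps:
2313 - (-29*16 - 11) = 2313 - (-464 - 11) = 2313 - 1*(-475) = 2313 + 475 = 2788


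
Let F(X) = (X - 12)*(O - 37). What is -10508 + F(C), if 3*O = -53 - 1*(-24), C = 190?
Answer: -56444/3 ≈ -18815.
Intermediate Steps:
O = -29/3 (O = (-53 - 1*(-24))/3 = (-53 + 24)/3 = (⅓)*(-29) = -29/3 ≈ -9.6667)
F(X) = 560 - 140*X/3 (F(X) = (X - 12)*(-29/3 - 37) = (-12 + X)*(-140/3) = 560 - 140*X/3)
-10508 + F(C) = -10508 + (560 - 140/3*190) = -10508 + (560 - 26600/3) = -10508 - 24920/3 = -56444/3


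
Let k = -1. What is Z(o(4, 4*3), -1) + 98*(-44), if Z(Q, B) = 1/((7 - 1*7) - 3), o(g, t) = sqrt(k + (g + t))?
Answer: -12937/3 ≈ -4312.3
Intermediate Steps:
o(g, t) = sqrt(-1 + g + t) (o(g, t) = sqrt(-1 + (g + t)) = sqrt(-1 + g + t))
Z(Q, B) = -1/3 (Z(Q, B) = 1/((7 - 7) - 3) = 1/(0 - 3) = 1/(-3) = -1/3)
Z(o(4, 4*3), -1) + 98*(-44) = -1/3 + 98*(-44) = -1/3 - 4312 = -12937/3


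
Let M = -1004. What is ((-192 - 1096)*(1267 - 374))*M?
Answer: 1154784736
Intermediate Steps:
((-192 - 1096)*(1267 - 374))*M = ((-192 - 1096)*(1267 - 374))*(-1004) = -1288*893*(-1004) = -1150184*(-1004) = 1154784736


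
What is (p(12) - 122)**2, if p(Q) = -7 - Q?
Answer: 19881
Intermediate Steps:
(p(12) - 122)**2 = ((-7 - 1*12) - 122)**2 = ((-7 - 12) - 122)**2 = (-19 - 122)**2 = (-141)**2 = 19881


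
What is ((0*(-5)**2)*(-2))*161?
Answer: 0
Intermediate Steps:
((0*(-5)**2)*(-2))*161 = ((0*25)*(-2))*161 = (0*(-2))*161 = 0*161 = 0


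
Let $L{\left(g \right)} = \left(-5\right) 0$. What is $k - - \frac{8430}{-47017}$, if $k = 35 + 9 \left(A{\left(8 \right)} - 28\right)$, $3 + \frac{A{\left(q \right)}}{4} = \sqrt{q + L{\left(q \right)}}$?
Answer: $- \frac{15288955}{47017} + 72 \sqrt{2} \approx -223.36$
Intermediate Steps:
$L{\left(g \right)} = 0$
$A{\left(q \right)} = -12 + 4 \sqrt{q}$ ($A{\left(q \right)} = -12 + 4 \sqrt{q + 0} = -12 + 4 \sqrt{q}$)
$k = -325 + 72 \sqrt{2}$ ($k = 35 + 9 \left(\left(-12 + 4 \sqrt{8}\right) - 28\right) = 35 + 9 \left(\left(-12 + 4 \cdot 2 \sqrt{2}\right) - 28\right) = 35 + 9 \left(\left(-12 + 8 \sqrt{2}\right) - 28\right) = 35 + 9 \left(-40 + 8 \sqrt{2}\right) = 35 - \left(360 - 72 \sqrt{2}\right) = -325 + 72 \sqrt{2} \approx -223.18$)
$k - - \frac{8430}{-47017} = \left(-325 + 72 \sqrt{2}\right) - - \frac{8430}{-47017} = \left(-325 + 72 \sqrt{2}\right) - \left(-8430\right) \left(- \frac{1}{47017}\right) = \left(-325 + 72 \sqrt{2}\right) - \frac{8430}{47017} = - \frac{15288955}{47017} + 72 \sqrt{2}$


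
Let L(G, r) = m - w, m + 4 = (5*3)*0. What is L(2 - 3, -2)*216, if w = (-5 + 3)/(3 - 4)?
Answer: -1296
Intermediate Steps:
m = -4 (m = -4 + (5*3)*0 = -4 + 15*0 = -4 + 0 = -4)
w = 2 (w = -2/(-1) = -2*(-1) = 2)
L(G, r) = -6 (L(G, r) = -4 - 1*2 = -4 - 2 = -6)
L(2 - 3, -2)*216 = -6*216 = -1296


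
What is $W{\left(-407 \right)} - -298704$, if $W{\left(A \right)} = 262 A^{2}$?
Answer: $43698742$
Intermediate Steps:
$W{\left(-407 \right)} - -298704 = 262 \left(-407\right)^{2} - -298704 = 262 \cdot 165649 + 298704 = 43400038 + 298704 = 43698742$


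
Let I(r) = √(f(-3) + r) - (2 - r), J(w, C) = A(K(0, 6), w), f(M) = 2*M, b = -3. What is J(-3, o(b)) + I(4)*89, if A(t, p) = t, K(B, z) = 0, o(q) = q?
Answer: 178 + 89*I*√2 ≈ 178.0 + 125.86*I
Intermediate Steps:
J(w, C) = 0
I(r) = -2 + r + √(-6 + r) (I(r) = √(2*(-3) + r) - (2 - r) = √(-6 + r) + (-2 + r) = -2 + r + √(-6 + r))
J(-3, o(b)) + I(4)*89 = 0 + (-2 + 4 + √(-6 + 4))*89 = 0 + (-2 + 4 + √(-2))*89 = 0 + (-2 + 4 + I*√2)*89 = 0 + (2 + I*√2)*89 = 0 + (178 + 89*I*√2) = 178 + 89*I*√2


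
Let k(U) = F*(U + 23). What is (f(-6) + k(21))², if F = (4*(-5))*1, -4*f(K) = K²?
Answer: 790321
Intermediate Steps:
f(K) = -K²/4
F = -20 (F = -20*1 = -20)
k(U) = -460 - 20*U (k(U) = -20*(U + 23) = -20*(23 + U) = -460 - 20*U)
(f(-6) + k(21))² = (-¼*(-6)² + (-460 - 20*21))² = (-¼*36 + (-460 - 420))² = (-9 - 880)² = (-889)² = 790321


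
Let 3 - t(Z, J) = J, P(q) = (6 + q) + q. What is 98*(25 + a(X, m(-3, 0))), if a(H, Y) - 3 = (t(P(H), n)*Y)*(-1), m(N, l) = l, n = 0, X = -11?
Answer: 2744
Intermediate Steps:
P(q) = 6 + 2*q
t(Z, J) = 3 - J
a(H, Y) = 3 - 3*Y (a(H, Y) = 3 + ((3 - 1*0)*Y)*(-1) = 3 + ((3 + 0)*Y)*(-1) = 3 + (3*Y)*(-1) = 3 - 3*Y)
98*(25 + a(X, m(-3, 0))) = 98*(25 + (3 - 3*0)) = 98*(25 + (3 + 0)) = 98*(25 + 3) = 98*28 = 2744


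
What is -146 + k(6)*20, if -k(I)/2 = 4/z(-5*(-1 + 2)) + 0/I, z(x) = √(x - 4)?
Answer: -146 + 160*I/3 ≈ -146.0 + 53.333*I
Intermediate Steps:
z(x) = √(-4 + x)
k(I) = 8*I/3 (k(I) = -2*(4/(√(-4 - 5*(-1 + 2))) + 0/I) = -2*(4/(√(-4 - 5*1)) + 0) = -2*(4/(√(-4 - 5)) + 0) = -2*(4/(√(-9)) + 0) = -2*(4/((3*I)) + 0) = -2*(4*(-I/3) + 0) = -2*(-4*I/3 + 0) = -(-8)*I/3 = 8*I/3)
-146 + k(6)*20 = -146 + (8*I/3)*20 = -146 + 160*I/3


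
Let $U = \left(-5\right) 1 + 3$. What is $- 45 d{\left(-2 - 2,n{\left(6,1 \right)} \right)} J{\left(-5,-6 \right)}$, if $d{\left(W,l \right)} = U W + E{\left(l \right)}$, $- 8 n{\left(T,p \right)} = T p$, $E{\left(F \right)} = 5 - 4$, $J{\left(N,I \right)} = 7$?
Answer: $-2835$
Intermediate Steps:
$E{\left(F \right)} = 1$ ($E{\left(F \right)} = 5 - 4 = 1$)
$U = -2$ ($U = -5 + 3 = -2$)
$n{\left(T,p \right)} = - \frac{T p}{8}$
$d{\left(W,l \right)} = 1 - 2 W$ ($d{\left(W,l \right)} = - 2 W + 1 = 1 - 2 W$)
$- 45 d{\left(-2 - 2,n{\left(6,1 \right)} \right)} J{\left(-5,-6 \right)} = - 45 \left(1 - 2 \left(-2 - 2\right)\right) 7 = - 45 \left(1 - -8\right) 7 = - 45 \left(1 + 8\right) 7 = \left(-45\right) 9 \cdot 7 = \left(-405\right) 7 = -2835$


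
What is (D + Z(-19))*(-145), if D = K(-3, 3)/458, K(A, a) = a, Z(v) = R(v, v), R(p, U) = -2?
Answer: 132385/458 ≈ 289.05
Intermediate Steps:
Z(v) = -2
D = 3/458 ≈ 0.0065502
(D + Z(-19))*(-145) = (3/458 - 2)*(-145) = -913/458*(-145) = 132385/458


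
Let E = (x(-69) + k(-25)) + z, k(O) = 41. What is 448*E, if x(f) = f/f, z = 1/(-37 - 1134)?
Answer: 22033088/1171 ≈ 18816.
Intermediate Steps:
z = -1/1171 (z = 1/(-1171) = -1/1171 ≈ -0.00085397)
x(f) = 1
E = 49181/1171 (E = (1 + 41) - 1/1171 = 42 - 1/1171 = 49181/1171 ≈ 41.999)
448*E = 448*(49181/1171) = 22033088/1171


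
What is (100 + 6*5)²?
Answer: 16900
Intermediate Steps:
(100 + 6*5)² = (100 + 30)² = 130² = 16900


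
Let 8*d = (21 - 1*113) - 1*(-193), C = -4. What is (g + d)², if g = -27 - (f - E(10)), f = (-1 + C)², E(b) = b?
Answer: 55225/64 ≈ 862.89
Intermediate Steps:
f = 25 (f = (-1 - 4)² = (-5)² = 25)
d = 101/8 (d = ((21 - 1*113) - 1*(-193))/8 = ((21 - 113) + 193)/8 = (-92 + 193)/8 = (⅛)*101 = 101/8 ≈ 12.625)
g = -42 (g = -27 - (25 - 1*10) = -27 - (25 - 10) = -27 - 1*15 = -27 - 15 = -42)
(g + d)² = (-42 + 101/8)² = (-235/8)² = 55225/64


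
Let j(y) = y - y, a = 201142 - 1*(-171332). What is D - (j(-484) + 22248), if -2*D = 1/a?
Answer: -16573603105/744948 ≈ -22248.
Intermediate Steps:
a = 372474 (a = 201142 + 171332 = 372474)
j(y) = 0
D = -1/744948 (D = -½/372474 = -½*1/372474 = -1/744948 ≈ -1.3424e-6)
D - (j(-484) + 22248) = -1/744948 - (0 + 22248) = -1/744948 - 1*22248 = -1/744948 - 22248 = -16573603105/744948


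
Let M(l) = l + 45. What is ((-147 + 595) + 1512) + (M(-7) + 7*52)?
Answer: 2362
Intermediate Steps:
M(l) = 45 + l
((-147 + 595) + 1512) + (M(-7) + 7*52) = ((-147 + 595) + 1512) + ((45 - 7) + 7*52) = (448 + 1512) + (38 + 364) = 1960 + 402 = 2362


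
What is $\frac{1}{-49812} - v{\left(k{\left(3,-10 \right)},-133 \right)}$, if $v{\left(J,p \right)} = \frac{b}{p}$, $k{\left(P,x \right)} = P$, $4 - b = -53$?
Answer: $\frac{21347}{49812} \approx 0.42855$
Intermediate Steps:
$b = 57$ ($b = 4 - -53 = 4 + 53 = 57$)
$v{\left(J,p \right)} = \frac{57}{p}$
$\frac{1}{-49812} - v{\left(k{\left(3,-10 \right)},-133 \right)} = \frac{1}{-49812} - \frac{57}{-133} = - \frac{1}{49812} - 57 \left(- \frac{1}{133}\right) = - \frac{1}{49812} - - \frac{3}{7} = - \frac{1}{49812} + \frac{3}{7} = \frac{21347}{49812}$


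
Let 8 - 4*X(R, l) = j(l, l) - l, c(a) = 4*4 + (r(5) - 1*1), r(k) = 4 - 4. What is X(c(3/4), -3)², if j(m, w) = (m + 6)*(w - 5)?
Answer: 841/16 ≈ 52.563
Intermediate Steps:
r(k) = 0
j(m, w) = (-5 + w)*(6 + m) (j(m, w) = (6 + m)*(-5 + w) = (-5 + w)*(6 + m))
c(a) = 15 (c(a) = 4*4 + (0 - 1*1) = 16 + (0 - 1) = 16 - 1 = 15)
X(R, l) = 19/2 - l²/4 (X(R, l) = 2 - ((-30 - 5*l + 6*l + l*l) - l)/4 = 2 - ((-30 - 5*l + 6*l + l²) - l)/4 = 2 - ((-30 + l + l²) - l)/4 = 2 - (-30 + l²)/4 = 2 + (15/2 - l²/4) = 19/2 - l²/4)
X(c(3/4), -3)² = (19/2 - ¼*(-3)²)² = (19/2 - ¼*9)² = (19/2 - 9/4)² = (29/4)² = 841/16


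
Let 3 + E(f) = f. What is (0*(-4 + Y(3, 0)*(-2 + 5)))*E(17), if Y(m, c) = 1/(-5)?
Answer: 0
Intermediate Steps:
E(f) = -3 + f
Y(m, c) = -⅕
(0*(-4 + Y(3, 0)*(-2 + 5)))*E(17) = (0*(-4 - (-2 + 5)/5))*(-3 + 17) = (0*(-4 - ⅕*3))*14 = (0*(-4 - ⅗))*14 = (0*(-23/5))*14 = 0*14 = 0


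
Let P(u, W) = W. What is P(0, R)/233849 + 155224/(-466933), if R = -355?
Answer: -36464738391/109191815117 ≈ -0.33395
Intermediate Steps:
P(0, R)/233849 + 155224/(-466933) = -355/233849 + 155224/(-466933) = -355*1/233849 + 155224*(-1/466933) = -355/233849 - 155224/466933 = -36464738391/109191815117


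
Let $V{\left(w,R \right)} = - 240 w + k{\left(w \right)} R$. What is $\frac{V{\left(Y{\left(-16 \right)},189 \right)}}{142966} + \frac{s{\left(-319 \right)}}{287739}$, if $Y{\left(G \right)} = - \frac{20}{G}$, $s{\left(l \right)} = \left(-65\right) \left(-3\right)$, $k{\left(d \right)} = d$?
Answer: $\frac{12713345}{54849191832} \approx 0.00023179$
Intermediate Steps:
$s{\left(l \right)} = 195$
$V{\left(w,R \right)} = - 240 w + R w$ ($V{\left(w,R \right)} = - 240 w + w R = - 240 w + R w$)
$\frac{V{\left(Y{\left(-16 \right)},189 \right)}}{142966} + \frac{s{\left(-319 \right)}}{287739} = \frac{- \frac{20}{-16} \left(-240 + 189\right)}{142966} + \frac{195}{287739} = \left(-20\right) \left(- \frac{1}{16}\right) \left(-51\right) \frac{1}{142966} + 195 \cdot \frac{1}{287739} = \frac{5}{4} \left(-51\right) \frac{1}{142966} + \frac{65}{95913} = \left(- \frac{255}{4}\right) \frac{1}{142966} + \frac{65}{95913} = - \frac{255}{571864} + \frac{65}{95913} = \frac{12713345}{54849191832}$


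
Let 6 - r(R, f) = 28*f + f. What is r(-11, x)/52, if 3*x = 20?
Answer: -281/78 ≈ -3.6026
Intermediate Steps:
x = 20/3 (x = (1/3)*20 = 20/3 ≈ 6.6667)
r(R, f) = 6 - 29*f (r(R, f) = 6 - (28*f + f) = 6 - 29*f)
r(-11, x)/52 = (6 - 29*20/3)/52 = (6 - 580/3)*(1/52) = -562/3*1/52 = -281/78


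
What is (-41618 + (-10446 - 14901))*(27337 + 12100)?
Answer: -2640898705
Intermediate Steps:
(-41618 + (-10446 - 14901))*(27337 + 12100) = (-41618 - 25347)*39437 = -66965*39437 = -2640898705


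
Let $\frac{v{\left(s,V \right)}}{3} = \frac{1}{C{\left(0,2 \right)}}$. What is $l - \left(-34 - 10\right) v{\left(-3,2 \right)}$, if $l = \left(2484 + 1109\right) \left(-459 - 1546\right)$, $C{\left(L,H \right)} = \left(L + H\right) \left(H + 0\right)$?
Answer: $-7203932$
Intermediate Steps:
$C{\left(L,H \right)} = H \left(H + L\right)$ ($C{\left(L,H \right)} = \left(H + L\right) H = H \left(H + L\right)$)
$v{\left(s,V \right)} = \frac{3}{4}$ ($v{\left(s,V \right)} = \frac{3}{2 \left(2 + 0\right)} = \frac{3}{2 \cdot 2} = \frac{3}{4}$)
$l = -7203965$ ($l = 3593 \left(-2005\right) = -7203965$)
$l - \left(-34 - 10\right) v{\left(-3,2 \right)} = -7203965 - \left(-34 - 10\right) \frac{3}{4} = -7203965 - \left(-44\right) \frac{3}{4} = -7203965 - -33 = -7203965 + 33 = -7203932$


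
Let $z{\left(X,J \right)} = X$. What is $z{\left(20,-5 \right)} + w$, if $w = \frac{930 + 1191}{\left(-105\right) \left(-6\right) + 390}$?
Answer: $\frac{7507}{340} \approx 22.079$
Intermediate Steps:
$w = \frac{707}{340}$ ($w = \frac{2121}{630 + 390} = \frac{2121}{1020} = 2121 \cdot \frac{1}{1020} = \frac{707}{340} \approx 2.0794$)
$z{\left(20,-5 \right)} + w = 20 + \frac{707}{340} = \frac{7507}{340}$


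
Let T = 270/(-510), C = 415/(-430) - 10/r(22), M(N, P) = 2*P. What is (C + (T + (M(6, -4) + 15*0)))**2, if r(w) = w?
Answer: 25600320001/258630724 ≈ 98.984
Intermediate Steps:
C = -1343/946 (C = 415/(-430) - 10/22 = 415*(-1/430) - 10*1/22 = -83/86 - 5/11 = -1343/946 ≈ -1.4197)
T = -9/17 (T = 270*(-1/510) = -9/17 ≈ -0.52941)
(C + (T + (M(6, -4) + 15*0)))**2 = (-1343/946 + (-9/17 + (2*(-4) + 15*0)))**2 = (-1343/946 + (-9/17 + (-8 + 0)))**2 = (-1343/946 + (-9/17 - 8))**2 = (-1343/946 - 145/17)**2 = (-160001/16082)**2 = 25600320001/258630724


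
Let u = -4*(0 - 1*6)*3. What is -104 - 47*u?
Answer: -3488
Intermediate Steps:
u = 72 (u = -4*(0 - 6)*3 = -4*(-6)*3 = 24*3 = 72)
-104 - 47*u = -104 - 47*72 = -104 - 3384 = -3488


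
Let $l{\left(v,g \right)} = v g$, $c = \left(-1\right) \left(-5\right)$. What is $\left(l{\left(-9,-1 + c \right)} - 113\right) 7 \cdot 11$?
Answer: $-11473$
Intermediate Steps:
$c = 5$
$l{\left(v,g \right)} = g v$
$\left(l{\left(-9,-1 + c \right)} - 113\right) 7 \cdot 11 = \left(\left(-1 + 5\right) \left(-9\right) - 113\right) 7 \cdot 11 = \left(4 \left(-9\right) - 113\right) 77 = \left(-36 - 113\right) 77 = \left(-149\right) 77 = -11473$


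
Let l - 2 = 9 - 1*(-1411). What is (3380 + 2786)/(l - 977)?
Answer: 6166/445 ≈ 13.856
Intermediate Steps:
l = 1422 (l = 2 + (9 - 1*(-1411)) = 2 + (9 + 1411) = 2 + 1420 = 1422)
(3380 + 2786)/(l - 977) = (3380 + 2786)/(1422 - 977) = 6166/445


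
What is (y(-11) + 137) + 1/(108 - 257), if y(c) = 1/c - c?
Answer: 242412/1639 ≈ 147.90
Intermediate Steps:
y(c) = 1/c - c
(y(-11) + 137) + 1/(108 - 257) = ((1/(-11) - 1*(-11)) + 137) + 1/(108 - 257) = ((-1/11 + 11) + 137) + 1/(-149) = (120/11 + 137) - 1/149 = 1627/11 - 1/149 = 242412/1639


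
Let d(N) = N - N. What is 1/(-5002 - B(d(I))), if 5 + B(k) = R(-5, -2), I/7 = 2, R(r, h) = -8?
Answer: -1/4989 ≈ -0.00020044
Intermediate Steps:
I = 14 (I = 7*2 = 14)
d(N) = 0
B(k) = -13 (B(k) = -5 - 8 = -13)
1/(-5002 - B(d(I))) = 1/(-5002 - 1*(-13)) = 1/(-5002 + 13) = 1/(-4989) = -1/4989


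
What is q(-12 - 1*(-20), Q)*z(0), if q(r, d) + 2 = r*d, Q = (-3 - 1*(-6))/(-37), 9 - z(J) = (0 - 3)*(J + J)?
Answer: -882/37 ≈ -23.838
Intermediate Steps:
z(J) = 9 + 6*J (z(J) = 9 - (0 - 3)*(J + J) = 9 - (-3)*2*J = 9 - (-6)*J = 9 + 6*J)
Q = -3/37 (Q = (-3 + 6)*(-1/37) = 3*(-1/37) = -3/37 ≈ -0.081081)
q(r, d) = -2 + d*r (q(r, d) = -2 + r*d = -2 + d*r)
q(-12 - 1*(-20), Q)*z(0) = (-2 - 3*(-12 - 1*(-20))/37)*(9 + 6*0) = (-2 - 3*(-12 + 20)/37)*(9 + 0) = (-2 - 3/37*8)*9 = (-2 - 24/37)*9 = -98/37*9 = -882/37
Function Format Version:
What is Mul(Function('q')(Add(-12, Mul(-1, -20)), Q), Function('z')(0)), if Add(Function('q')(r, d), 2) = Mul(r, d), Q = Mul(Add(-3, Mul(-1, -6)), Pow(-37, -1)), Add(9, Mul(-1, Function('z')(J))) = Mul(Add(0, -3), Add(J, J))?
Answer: Rational(-882, 37) ≈ -23.838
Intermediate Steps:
Function('z')(J) = Add(9, Mul(6, J)) (Function('z')(J) = Add(9, Mul(-1, Mul(Add(0, -3), Add(J, J)))) = Add(9, Mul(-1, Mul(-3, Mul(2, J)))) = Add(9, Mul(-1, Mul(-6, J))) = Add(9, Mul(6, J)))
Q = Rational(-3, 37) (Q = Mul(Add(-3, 6), Rational(-1, 37)) = Mul(3, Rational(-1, 37)) = Rational(-3, 37) ≈ -0.081081)
Function('q')(r, d) = Add(-2, Mul(d, r)) (Function('q')(r, d) = Add(-2, Mul(r, d)) = Add(-2, Mul(d, r)))
Mul(Function('q')(Add(-12, Mul(-1, -20)), Q), Function('z')(0)) = Mul(Add(-2, Mul(Rational(-3, 37), Add(-12, Mul(-1, -20)))), Add(9, Mul(6, 0))) = Mul(Add(-2, Mul(Rational(-3, 37), Add(-12, 20))), Add(9, 0)) = Mul(Add(-2, Mul(Rational(-3, 37), 8)), 9) = Mul(Add(-2, Rational(-24, 37)), 9) = Mul(Rational(-98, 37), 9) = Rational(-882, 37)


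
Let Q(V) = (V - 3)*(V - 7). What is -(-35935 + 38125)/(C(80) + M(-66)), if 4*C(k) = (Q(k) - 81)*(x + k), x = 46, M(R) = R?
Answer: -365/29074 ≈ -0.012554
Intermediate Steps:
Q(V) = (-7 + V)*(-3 + V) (Q(V) = (-3 + V)*(-7 + V) = (-7 + V)*(-3 + V))
C(k) = (46 + k)*(-60 + k² - 10*k)/4 (C(k) = (((21 + k² - 10*k) - 81)*(46 + k))/4 = ((-60 + k² - 10*k)*(46 + k))/4 = ((46 + k)*(-60 + k² - 10*k))/4 = (46 + k)*(-60 + k² - 10*k)/4)
-(-35935 + 38125)/(C(80) + M(-66)) = -(-35935 + 38125)/((-690 - 130*80 + 9*80² + (¼)*80³) - 66) = -2190/((-690 - 10400 + 9*6400 + (¼)*512000) - 66) = -2190/((-690 - 10400 + 57600 + 128000) - 66) = -2190/(174510 - 66) = -2190/174444 = -1*365/29074 = -365/29074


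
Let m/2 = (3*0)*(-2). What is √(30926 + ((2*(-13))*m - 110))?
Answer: 12*√214 ≈ 175.54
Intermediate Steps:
m = 0 (m = 2*((3*0)*(-2)) = 2*(0*(-2)) = 2*0 = 0)
√(30926 + ((2*(-13))*m - 110)) = √(30926 + ((2*(-13))*0 - 110)) = √(30926 + (-26*0 - 110)) = √(30926 + (0 - 110)) = √(30926 - 110) = √30816 = 12*√214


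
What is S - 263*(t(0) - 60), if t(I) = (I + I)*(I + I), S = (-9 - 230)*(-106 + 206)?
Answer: -8120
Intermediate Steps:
S = -23900 (S = -239*100 = -23900)
t(I) = 4*I² (t(I) = (2*I)*(2*I) = 4*I²)
S - 263*(t(0) - 60) = -23900 - 263*(4*0² - 60) = -23900 - 263*(4*0 - 60) = -23900 - 263*(0 - 60) = -23900 - 263*(-60) = -23900 + 15780 = -8120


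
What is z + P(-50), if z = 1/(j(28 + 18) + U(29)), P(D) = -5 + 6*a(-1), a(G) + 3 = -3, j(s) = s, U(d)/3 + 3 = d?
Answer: -5083/124 ≈ -40.992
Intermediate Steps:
U(d) = -9 + 3*d
a(G) = -6 (a(G) = -3 - 3 = -6)
P(D) = -41 (P(D) = -5 + 6*(-6) = -5 - 36 = -41)
z = 1/124 (z = 1/((28 + 18) + (-9 + 3*29)) = 1/(46 + (-9 + 87)) = 1/(46 + 78) = 1/124 ≈ 0.0080645)
z + P(-50) = 1/124 - 41 = -5083/124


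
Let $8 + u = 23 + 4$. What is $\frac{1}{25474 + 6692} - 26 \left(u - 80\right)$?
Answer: $\frac{51015277}{32166} \approx 1586.0$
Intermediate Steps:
$u = 19$ ($u = -8 + \left(23 + 4\right) = -8 + 27 = 19$)
$\frac{1}{25474 + 6692} - 26 \left(u - 80\right) = \frac{1}{25474 + 6692} - 26 \left(19 - 80\right) = \frac{1}{32166} - -1586 = \frac{1}{32166} + 1586 = \frac{51015277}{32166}$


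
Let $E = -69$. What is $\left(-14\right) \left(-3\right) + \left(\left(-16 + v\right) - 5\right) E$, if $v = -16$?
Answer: $2595$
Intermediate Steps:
$\left(-14\right) \left(-3\right) + \left(\left(-16 + v\right) - 5\right) E = \left(-14\right) \left(-3\right) + \left(\left(-16 - 16\right) - 5\right) \left(-69\right) = 42 + \left(-32 - 5\right) \left(-69\right) = 42 - -2553 = 42 + 2553 = 2595$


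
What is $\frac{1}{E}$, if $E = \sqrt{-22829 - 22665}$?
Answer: $- \frac{i \sqrt{86}}{1978} \approx - 0.0046884 i$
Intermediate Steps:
$E = 23 i \sqrt{86}$ ($E = \sqrt{-22829 - 22665} = \sqrt{-45494} = 23 i \sqrt{86} \approx 213.29 i$)
$\frac{1}{E} = \frac{1}{23 i \sqrt{86}} = - \frac{i \sqrt{86}}{1978}$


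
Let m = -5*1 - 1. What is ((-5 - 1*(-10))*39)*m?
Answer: -1170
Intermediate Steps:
m = -6 (m = -5 - 1 = -6)
((-5 - 1*(-10))*39)*m = ((-5 - 1*(-10))*39)*(-6) = ((-5 + 10)*39)*(-6) = (5*39)*(-6) = 195*(-6) = -1170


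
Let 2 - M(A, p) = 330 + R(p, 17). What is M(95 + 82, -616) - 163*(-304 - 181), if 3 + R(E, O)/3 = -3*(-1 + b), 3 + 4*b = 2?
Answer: 314899/4 ≈ 78725.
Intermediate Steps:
b = -¼ (b = -¾ + (¼)*2 = -¾ + ½ = -¼ ≈ -0.25000)
R(E, O) = 9/4 (R(E, O) = -9 + 3*(-3*(-1 - ¼)) = -9 + 3*(-3*(-5/4)) = -9 + 3*(15/4) = -9 + 45/4 = 9/4)
M(A, p) = -1321/4 (M(A, p) = 2 - (330 + 9/4) = 2 - 1*1329/4 = 2 - 1329/4 = -1321/4)
M(95 + 82, -616) - 163*(-304 - 181) = -1321/4 - 163*(-304 - 181) = -1321/4 - 163*(-485) = -1321/4 + 79055 = 314899/4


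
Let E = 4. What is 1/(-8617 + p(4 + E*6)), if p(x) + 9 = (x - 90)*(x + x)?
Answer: -1/12098 ≈ -8.2658e-5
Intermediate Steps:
p(x) = -9 + 2*x*(-90 + x) (p(x) = -9 + (x - 90)*(x + x) = -9 + (-90 + x)*(2*x) = -9 + 2*x*(-90 + x))
1/(-8617 + p(4 + E*6)) = 1/(-8617 + (-9 - 180*(4 + 4*6) + 2*(4 + 4*6)²)) = 1/(-8617 + (-9 - 180*(4 + 24) + 2*(4 + 24)²)) = 1/(-8617 + (-9 - 180*28 + 2*28²)) = 1/(-8617 + (-9 - 5040 + 2*784)) = 1/(-8617 + (-9 - 5040 + 1568)) = 1/(-8617 - 3481) = 1/(-12098) = -1/12098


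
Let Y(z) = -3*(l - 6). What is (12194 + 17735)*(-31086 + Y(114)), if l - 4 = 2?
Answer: -930372894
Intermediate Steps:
l = 6 (l = 4 + 2 = 6)
Y(z) = 0 (Y(z) = -3*(6 - 6) = -3*0 = 0)
(12194 + 17735)*(-31086 + Y(114)) = (12194 + 17735)*(-31086 + 0) = 29929*(-31086) = -930372894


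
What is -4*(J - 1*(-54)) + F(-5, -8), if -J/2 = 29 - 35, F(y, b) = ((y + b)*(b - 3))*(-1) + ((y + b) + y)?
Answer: -425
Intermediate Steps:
F(y, b) = b + 2*y - (-3 + b)*(b + y) (F(y, b) = ((b + y)*(-3 + b))*(-1) + ((b + y) + y) = ((-3 + b)*(b + y))*(-1) + (b + 2*y) = -(-3 + b)*(b + y) + (b + 2*y) = b + 2*y - (-3 + b)*(b + y))
J = 12 (J = -2*(29 - 35) = -2*(-6) = 12)
-4*(J - 1*(-54)) + F(-5, -8) = -4*(12 - 1*(-54)) + (-1*(-8)² + 4*(-8) + 5*(-5) - 1*(-8)*(-5)) = -4*(12 + 54) + (-1*64 - 32 - 25 - 40) = -4*66 + (-64 - 32 - 25 - 40) = -264 - 161 = -425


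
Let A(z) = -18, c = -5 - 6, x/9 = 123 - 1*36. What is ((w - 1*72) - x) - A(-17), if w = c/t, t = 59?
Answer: -49394/59 ≈ -837.19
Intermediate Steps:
x = 783 (x = 9*(123 - 1*36) = 9*(123 - 36) = 9*87 = 783)
c = -11
w = -11/59 ≈ -0.18644
((w - 1*72) - x) - A(-17) = ((-11/59 - 1*72) - 1*783) - 1*(-18) = ((-11/59 - 72) - 783) + 18 = (-4259/59 - 783) + 18 = -50456/59 + 18 = -49394/59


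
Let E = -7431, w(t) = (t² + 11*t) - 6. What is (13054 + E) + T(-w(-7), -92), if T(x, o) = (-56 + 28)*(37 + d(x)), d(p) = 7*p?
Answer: -2077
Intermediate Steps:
w(t) = -6 + t² + 11*t
T(x, o) = -1036 - 196*x (T(x, o) = (-56 + 28)*(37 + 7*x) = -28*(37 + 7*x) = -1036 - 196*x)
(13054 + E) + T(-w(-7), -92) = (13054 - 7431) + (-1036 - (-196)*(-6 + (-7)² + 11*(-7))) = 5623 + (-1036 - (-196)*(-6 + 49 - 77)) = 5623 + (-1036 - (-196)*(-34)) = 5623 + (-1036 - 196*34) = 5623 + (-1036 - 6664) = 5623 - 7700 = -2077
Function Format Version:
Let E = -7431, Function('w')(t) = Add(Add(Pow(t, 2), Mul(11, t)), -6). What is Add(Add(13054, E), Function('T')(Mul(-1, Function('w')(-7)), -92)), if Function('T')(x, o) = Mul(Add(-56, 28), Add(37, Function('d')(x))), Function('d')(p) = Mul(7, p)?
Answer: -2077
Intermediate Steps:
Function('w')(t) = Add(-6, Pow(t, 2), Mul(11, t))
Function('T')(x, o) = Add(-1036, Mul(-196, x)) (Function('T')(x, o) = Mul(Add(-56, 28), Add(37, Mul(7, x))) = Mul(-28, Add(37, Mul(7, x))) = Add(-1036, Mul(-196, x)))
Add(Add(13054, E), Function('T')(Mul(-1, Function('w')(-7)), -92)) = Add(Add(13054, -7431), Add(-1036, Mul(-196, Mul(-1, Add(-6, Pow(-7, 2), Mul(11, -7)))))) = Add(5623, Add(-1036, Mul(-196, Mul(-1, Add(-6, 49, -77))))) = Add(5623, Add(-1036, Mul(-196, Mul(-1, -34)))) = Add(5623, Add(-1036, Mul(-196, 34))) = Add(5623, Add(-1036, -6664)) = Add(5623, -7700) = -2077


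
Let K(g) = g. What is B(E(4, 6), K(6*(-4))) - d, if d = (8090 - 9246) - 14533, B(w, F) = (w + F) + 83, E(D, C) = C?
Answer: 15754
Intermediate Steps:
B(w, F) = 83 + F + w (B(w, F) = (F + w) + 83 = 83 + F + w)
d = -15689 (d = -1156 - 14533 = -15689)
B(E(4, 6), K(6*(-4))) - d = (83 + 6*(-4) + 6) - 1*(-15689) = (83 - 24 + 6) + 15689 = 65 + 15689 = 15754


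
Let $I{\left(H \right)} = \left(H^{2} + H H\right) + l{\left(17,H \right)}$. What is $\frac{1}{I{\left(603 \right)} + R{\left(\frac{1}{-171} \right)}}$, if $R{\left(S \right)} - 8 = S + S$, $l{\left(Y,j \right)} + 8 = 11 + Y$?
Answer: $\frac{171}{124359064} \approx 1.3751 \cdot 10^{-6}$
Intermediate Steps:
$l{\left(Y,j \right)} = 3 + Y$ ($l{\left(Y,j \right)} = -8 + \left(11 + Y\right) = 3 + Y$)
$I{\left(H \right)} = 20 + 2 H^{2}$ ($I{\left(H \right)} = \left(H^{2} + H H\right) + \left(3 + 17\right) = \left(H^{2} + H^{2}\right) + 20 = 2 H^{2} + 20 = 20 + 2 H^{2}$)
$R{\left(S \right)} = 8 + 2 S$ ($R{\left(S \right)} = 8 + \left(S + S\right) = 8 + 2 S$)
$\frac{1}{I{\left(603 \right)} + R{\left(\frac{1}{-171} \right)}} = \frac{1}{\left(20 + 2 \cdot 603^{2}\right) + \left(8 + \frac{2}{-171}\right)} = \frac{1}{\left(20 + 2 \cdot 363609\right) + \left(8 + 2 \left(- \frac{1}{171}\right)\right)} = \frac{1}{\left(20 + 727218\right) + \left(8 - \frac{2}{171}\right)} = \frac{1}{727238 + \frac{1366}{171}} = \frac{1}{\frac{124359064}{171}} = \frac{171}{124359064}$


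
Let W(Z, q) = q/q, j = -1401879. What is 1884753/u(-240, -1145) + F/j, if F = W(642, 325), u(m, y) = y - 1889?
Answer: -2642195653921/4253300886 ≈ -621.21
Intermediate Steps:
u(m, y) = -1889 + y
W(Z, q) = 1
F = 1
1884753/u(-240, -1145) + F/j = 1884753/(-1889 - 1145) + 1/(-1401879) = 1884753/(-3034) + 1*(-1/1401879) = 1884753*(-1/3034) - 1/1401879 = -1884753/3034 - 1/1401879 = -2642195653921/4253300886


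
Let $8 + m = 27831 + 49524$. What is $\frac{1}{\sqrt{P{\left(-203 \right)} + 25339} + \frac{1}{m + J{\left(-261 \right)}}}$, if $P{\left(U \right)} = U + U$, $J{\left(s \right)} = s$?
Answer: $- \frac{77086}{148158154056467} + \frac{5942251396 \sqrt{24933}}{148158154056467} \approx 0.006333$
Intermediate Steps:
$m = 77347$ ($m = -8 + \left(27831 + 49524\right) = -8 + 77355 = 77347$)
$P{\left(U \right)} = 2 U$
$\frac{1}{\sqrt{P{\left(-203 \right)} + 25339} + \frac{1}{m + J{\left(-261 \right)}}} = \frac{1}{\sqrt{2 \left(-203\right) + 25339} + \frac{1}{77347 - 261}} = \frac{1}{\sqrt{-406 + 25339} + \frac{1}{77086}} = \frac{1}{\sqrt{24933} + \frac{1}{77086}} = \frac{1}{\frac{1}{77086} + \sqrt{24933}}$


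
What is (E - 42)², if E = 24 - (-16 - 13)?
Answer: 121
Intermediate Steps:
E = 53 (E = 24 - 1*(-29) = 24 + 29 = 53)
(E - 42)² = (53 - 42)² = 11² = 121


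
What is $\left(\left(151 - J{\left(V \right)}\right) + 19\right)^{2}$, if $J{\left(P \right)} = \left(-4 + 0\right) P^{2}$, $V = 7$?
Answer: $133956$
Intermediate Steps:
$J{\left(P \right)} = - 4 P^{2}$
$\left(\left(151 - J{\left(V \right)}\right) + 19\right)^{2} = \left(\left(151 - - 4 \cdot 7^{2}\right) + 19\right)^{2} = \left(\left(151 - \left(-4\right) 49\right) + 19\right)^{2} = \left(\left(151 - -196\right) + 19\right)^{2} = \left(\left(151 + 196\right) + 19\right)^{2} = \left(347 + 19\right)^{2} = 366^{2} = 133956$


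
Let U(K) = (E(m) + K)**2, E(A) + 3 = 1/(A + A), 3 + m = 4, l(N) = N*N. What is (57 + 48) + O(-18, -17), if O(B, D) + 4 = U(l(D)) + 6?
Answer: 328757/4 ≈ 82189.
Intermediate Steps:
l(N) = N**2
m = 1 (m = -3 + 4 = 1)
E(A) = -3 + 1/(2*A) (E(A) = -3 + 1/(A + A) = -3 + 1/(2*A))
U(K) = (-5/2 + K)**2 (U(K) = ((-3 + (1/2)/1) + K)**2 = ((-3 + (1/2)*1) + K)**2 = ((-3 + 1/2) + K)**2 = (-5/2 + K)**2)
O(B, D) = 2 + (-5 + 2*D**2)**2/4 (O(B, D) = -4 + ((-5 + 2*D**2)**2/4 + 6) = -4 + (6 + (-5 + 2*D**2)**2/4) = 2 + (-5 + 2*D**2)**2/4)
(57 + 48) + O(-18, -17) = (57 + 48) + (2 + (-5 + 2*(-17)**2)**2/4) = 105 + (2 + (-5 + 2*289)**2/4) = 105 + (2 + (-5 + 578)**2/4) = 105 + (2 + (1/4)*573**2) = 105 + (2 + (1/4)*328329) = 105 + (2 + 328329/4) = 105 + 328337/4 = 328757/4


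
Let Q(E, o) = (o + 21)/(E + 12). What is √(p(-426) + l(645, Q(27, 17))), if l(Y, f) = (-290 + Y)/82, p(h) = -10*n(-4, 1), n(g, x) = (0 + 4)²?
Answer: I*√1046730/82 ≈ 12.477*I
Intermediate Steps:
Q(E, o) = (21 + o)/(12 + E)
n(g, x) = 16 (n(g, x) = 4² = 16)
p(h) = -160 (p(h) = -10*16 = -160)
l(Y, f) = -145/41 + Y/82 (l(Y, f) = (-290 + Y)*(1/82) = -145/41 + Y/82)
√(p(-426) + l(645, Q(27, 17))) = √(-160 + (-145/41 + (1/82)*645)) = √(-160 + (-145/41 + 645/82)) = √(-160 + 355/82) = √(-12765/82) = I*√1046730/82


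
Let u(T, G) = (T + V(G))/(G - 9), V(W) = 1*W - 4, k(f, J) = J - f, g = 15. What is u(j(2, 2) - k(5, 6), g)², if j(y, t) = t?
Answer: 4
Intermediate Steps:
V(W) = -4 + W (V(W) = W - 4 = -4 + W)
u(T, G) = (-4 + G + T)/(-9 + G) (u(T, G) = (T + (-4 + G))/(G - 9) = (-4 + G + T)/(-9 + G))
u(j(2, 2) - k(5, 6), g)² = ((-4 + 15 + (2 - (6 - 1*5)))/(-9 + 15))² = ((-4 + 15 + (2 - (6 - 5)))/6)² = ((-4 + 15 + (2 - 1*1))/6)² = ((-4 + 15 + (2 - 1))/6)² = ((-4 + 15 + 1)/6)² = ((⅙)*12)² = 2² = 4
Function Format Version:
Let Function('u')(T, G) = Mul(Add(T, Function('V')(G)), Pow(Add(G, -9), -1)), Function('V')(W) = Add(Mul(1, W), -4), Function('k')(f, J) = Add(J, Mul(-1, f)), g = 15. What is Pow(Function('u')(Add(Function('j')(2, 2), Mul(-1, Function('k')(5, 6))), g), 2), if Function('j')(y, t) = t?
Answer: 4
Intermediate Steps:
Function('V')(W) = Add(-4, W) (Function('V')(W) = Add(W, -4) = Add(-4, W))
Function('u')(T, G) = Mul(Pow(Add(-9, G), -1), Add(-4, G, T)) (Function('u')(T, G) = Mul(Add(T, Add(-4, G)), Pow(Add(G, -9), -1)) = Mul(Add(-4, G, T), Pow(Add(-9, G), -1)) = Mul(Pow(Add(-9, G), -1), Add(-4, G, T)))
Pow(Function('u')(Add(Function('j')(2, 2), Mul(-1, Function('k')(5, 6))), g), 2) = Pow(Mul(Pow(Add(-9, 15), -1), Add(-4, 15, Add(2, Mul(-1, Add(6, Mul(-1, 5)))))), 2) = Pow(Mul(Pow(6, -1), Add(-4, 15, Add(2, Mul(-1, Add(6, -5))))), 2) = Pow(Mul(Rational(1, 6), Add(-4, 15, Add(2, Mul(-1, 1)))), 2) = Pow(Mul(Rational(1, 6), Add(-4, 15, Add(2, -1))), 2) = Pow(Mul(Rational(1, 6), Add(-4, 15, 1)), 2) = Pow(Mul(Rational(1, 6), 12), 2) = Pow(2, 2) = 4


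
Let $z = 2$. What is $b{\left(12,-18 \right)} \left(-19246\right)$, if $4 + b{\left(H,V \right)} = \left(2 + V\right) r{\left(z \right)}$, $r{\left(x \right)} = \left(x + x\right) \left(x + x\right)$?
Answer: $5003960$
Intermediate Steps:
$r{\left(x \right)} = 4 x^{2}$ ($r{\left(x \right)} = 2 x 2 x = 4 x^{2}$)
$b{\left(H,V \right)} = 28 + 16 V$ ($b{\left(H,V \right)} = -4 + \left(2 + V\right) 4 \cdot 2^{2} = -4 + \left(2 + V\right) 4 \cdot 4 = -4 + \left(2 + V\right) 16 = -4 + \left(32 + 16 V\right) = 28 + 16 V$)
$b{\left(12,-18 \right)} \left(-19246\right) = \left(28 + 16 \left(-18\right)\right) \left(-19246\right) = \left(28 - 288\right) \left(-19246\right) = \left(-260\right) \left(-19246\right) = 5003960$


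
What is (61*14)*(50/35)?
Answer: 1220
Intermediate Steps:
(61*14)*(50/35) = 854*(50*(1/35)) = 854*(10/7) = 1220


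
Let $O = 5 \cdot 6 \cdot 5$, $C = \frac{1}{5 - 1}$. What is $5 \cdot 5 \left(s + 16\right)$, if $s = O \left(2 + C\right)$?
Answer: $\frac{17675}{2} \approx 8837.5$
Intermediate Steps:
$C = \frac{1}{4} \approx 0.25$
$O = 150$ ($O = 30 \cdot 5 = 150$)
$s = \frac{675}{2}$ ($s = 150 \left(2 + \frac{1}{4}\right) = 150 \cdot \frac{9}{4} = \frac{675}{2} \approx 337.5$)
$5 \cdot 5 \left(s + 16\right) = 5 \cdot 5 \left(\frac{675}{2} + 16\right) = 25 \cdot \frac{707}{2} = \frac{17675}{2}$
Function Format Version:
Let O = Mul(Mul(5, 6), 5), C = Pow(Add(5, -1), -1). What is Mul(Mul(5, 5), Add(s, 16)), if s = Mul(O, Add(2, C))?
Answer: Rational(17675, 2) ≈ 8837.5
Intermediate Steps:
C = Rational(1, 4) (C = Pow(4, -1) = Rational(1, 4) ≈ 0.25000)
O = 150 (O = Mul(30, 5) = 150)
s = Rational(675, 2) (s = Mul(150, Add(2, Rational(1, 4))) = Mul(150, Rational(9, 4)) = Rational(675, 2) ≈ 337.50)
Mul(Mul(5, 5), Add(s, 16)) = Mul(Mul(5, 5), Add(Rational(675, 2), 16)) = Mul(25, Rational(707, 2)) = Rational(17675, 2)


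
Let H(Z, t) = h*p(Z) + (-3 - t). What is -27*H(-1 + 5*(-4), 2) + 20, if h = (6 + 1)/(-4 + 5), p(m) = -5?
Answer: 1100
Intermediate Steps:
h = 7 (h = 7/1 = 7*1 = 7)
H(Z, t) = -38 - t (H(Z, t) = 7*(-5) + (-3 - t) = -35 + (-3 - t) = -38 - t)
-27*H(-1 + 5*(-4), 2) + 20 = -27*(-38 - 1*2) + 20 = -27*(-38 - 2) + 20 = -27*(-40) + 20 = 1080 + 20 = 1100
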